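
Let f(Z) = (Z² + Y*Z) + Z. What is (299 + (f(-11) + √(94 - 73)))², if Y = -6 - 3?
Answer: (508 + √21)² ≈ 2.6274e+5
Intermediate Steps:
Y = -9
f(Z) = Z² - 8*Z (f(Z) = (Z² - 9*Z) + Z = Z² - 8*Z)
(299 + (f(-11) + √(94 - 73)))² = (299 + (-11*(-8 - 11) + √(94 - 73)))² = (299 + (-11*(-19) + √21))² = (299 + (209 + √21))² = (508 + √21)²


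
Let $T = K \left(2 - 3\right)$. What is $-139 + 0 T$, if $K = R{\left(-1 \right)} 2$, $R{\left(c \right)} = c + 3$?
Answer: $-139$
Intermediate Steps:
$R{\left(c \right)} = 3 + c$
$K = 4$ ($K = \left(3 - 1\right) 2 = 2 \cdot 2 = 4$)
$T = -4$ ($T = 4 \left(2 - 3\right) = 4 \left(-1\right) = -4$)
$-139 + 0 T = -139 + 0 \left(-4\right) = -139 + 0 = -139$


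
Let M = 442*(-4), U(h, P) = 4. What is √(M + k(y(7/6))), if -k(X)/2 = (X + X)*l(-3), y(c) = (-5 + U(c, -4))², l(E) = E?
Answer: 2*I*√439 ≈ 41.905*I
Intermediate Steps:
y(c) = 1 (y(c) = (-5 + 4)² = (-1)² = 1)
M = -1768
k(X) = 12*X (k(X) = -2*(X + X)*(-3) = -2*2*X*(-3) = -(-12)*X = 12*X)
√(M + k(y(7/6))) = √(-1768 + 12*1) = √(-1768 + 12) = √(-1756) = 2*I*√439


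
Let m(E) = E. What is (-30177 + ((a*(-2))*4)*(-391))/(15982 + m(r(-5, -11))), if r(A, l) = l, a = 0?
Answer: -30177/15971 ≈ -1.8895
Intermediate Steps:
(-30177 + ((a*(-2))*4)*(-391))/(15982 + m(r(-5, -11))) = (-30177 + ((0*(-2))*4)*(-391))/(15982 - 11) = (-30177 + (0*4)*(-391))/15971 = (-30177 + 0*(-391))*(1/15971) = (-30177 + 0)*(1/15971) = -30177*1/15971 = -30177/15971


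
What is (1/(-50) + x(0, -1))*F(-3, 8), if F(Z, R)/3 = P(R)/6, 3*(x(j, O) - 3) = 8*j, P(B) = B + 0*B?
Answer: 298/25 ≈ 11.920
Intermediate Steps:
P(B) = B (P(B) = B + 0 = B)
x(j, O) = 3 + 8*j/3 (x(j, O) = 3 + (8*j)/3 = 3 + 8*j/3)
F(Z, R) = R/2 (F(Z, R) = 3*(R/6) = R/2)
(1/(-50) + x(0, -1))*F(-3, 8) = (1/(-50) + (3 + (8/3)*0))*((½)*8) = (-1/50 + (3 + 0))*4 = (-1/50 + 3)*4 = (149/50)*4 = 298/25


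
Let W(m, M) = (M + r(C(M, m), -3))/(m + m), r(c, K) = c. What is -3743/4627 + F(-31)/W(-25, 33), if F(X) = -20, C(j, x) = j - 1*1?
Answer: 876741/60151 ≈ 14.576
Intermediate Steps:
C(j, x) = -1 + j (C(j, x) = j - 1 = -1 + j)
W(m, M) = (-1 + 2*M)/(2*m) (W(m, M) = (M + (-1 + M))/(m + m) = (-1 + 2*M)/((2*m)) = (-1 + 2*M)*(1/(2*m)) = (-1 + 2*M)/(2*m))
-3743/4627 + F(-31)/W(-25, 33) = -3743/4627 - 20*(-25/(-1/2 + 33)) = -3743*1/4627 - 20/((-1/25*65/2)) = -3743/4627 - 20/(-13/10) = -3743/4627 - 20*(-10/13) = -3743/4627 + 200/13 = 876741/60151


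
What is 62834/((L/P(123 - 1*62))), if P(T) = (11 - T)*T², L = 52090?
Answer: -1169026570/5209 ≈ -2.2442e+5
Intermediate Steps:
P(T) = T²*(11 - T)
62834/((L/P(123 - 1*62))) = 62834/((52090/(((123 - 1*62)²*(11 - (123 - 1*62)))))) = 62834/((52090/(((123 - 62)²*(11 - (123 - 62)))))) = 62834/((52090/((61²*(11 - 1*61))))) = 62834/((52090/((3721*(11 - 61))))) = 62834/((52090/((3721*(-50))))) = 62834/((52090/(-186050))) = 62834/((52090*(-1/186050))) = 62834/(-5209/18605) = 62834*(-18605/5209) = -1169026570/5209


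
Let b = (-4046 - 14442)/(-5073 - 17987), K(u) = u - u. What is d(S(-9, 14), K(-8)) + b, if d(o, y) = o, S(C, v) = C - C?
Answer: 4622/5765 ≈ 0.80173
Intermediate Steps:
S(C, v) = 0
K(u) = 0
b = 4622/5765 (b = -18488/(-23060) = -18488*(-1/23060) = 4622/5765 ≈ 0.80173)
d(S(-9, 14), K(-8)) + b = 0 + 4622/5765 = 4622/5765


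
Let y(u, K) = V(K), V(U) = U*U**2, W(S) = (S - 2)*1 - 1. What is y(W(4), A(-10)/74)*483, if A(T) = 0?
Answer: 0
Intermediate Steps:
W(S) = -3 + S (W(S) = (-2 + S)*1 - 1 = (-2 + S) - 1 = -3 + S)
V(U) = U**3
y(u, K) = K**3
y(W(4), A(-10)/74)*483 = (0/74)**3*483 = (0*(1/74))**3*483 = 0**3*483 = 0*483 = 0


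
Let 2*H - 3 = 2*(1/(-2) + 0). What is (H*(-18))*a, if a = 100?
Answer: -1800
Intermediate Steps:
H = 1 (H = 3/2 + (2*(1/(-2) + 0))/2 = 3/2 + (2*(-1/2 + 0))/2 = 3/2 + (2*(-1/2))/2 = 3/2 + (1/2)*(-1) = 3/2 - 1/2 = 1)
(H*(-18))*a = (1*(-18))*100 = -18*100 = -1800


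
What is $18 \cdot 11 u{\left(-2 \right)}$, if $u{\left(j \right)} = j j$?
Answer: $792$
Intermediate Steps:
$u{\left(j \right)} = j^{2}$
$18 \cdot 11 u{\left(-2 \right)} = 18 \cdot 11 \left(-2\right)^{2} = 198 \cdot 4 = 792$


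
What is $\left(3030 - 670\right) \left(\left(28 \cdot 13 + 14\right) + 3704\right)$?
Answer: $9633520$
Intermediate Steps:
$\left(3030 - 670\right) \left(\left(28 \cdot 13 + 14\right) + 3704\right) = 2360 \left(\left(364 + 14\right) + 3704\right) = 2360 \left(378 + 3704\right) = 2360 \cdot 4082 = 9633520$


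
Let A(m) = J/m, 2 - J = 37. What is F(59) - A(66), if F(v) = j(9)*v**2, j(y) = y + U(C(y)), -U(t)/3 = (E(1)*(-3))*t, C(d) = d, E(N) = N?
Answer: 20677175/66 ≈ 3.1329e+5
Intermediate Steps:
J = -35 (J = 2 - 1*37 = 2 - 37 = -35)
U(t) = 9*t (U(t) = -3*1*(-3)*t = -(-9)*t = 9*t)
A(m) = -35/m
j(y) = 10*y (j(y) = y + 9*y = 10*y)
F(v) = 90*v**2 (F(v) = (10*9)*v**2 = 90*v**2)
F(59) - A(66) = 90*59**2 - (-35)/66 = 90*3481 - (-35)/66 = 313290 - 1*(-35/66) = 313290 + 35/66 = 20677175/66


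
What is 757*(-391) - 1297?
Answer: -297284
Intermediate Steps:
757*(-391) - 1297 = -295987 - 1297 = -297284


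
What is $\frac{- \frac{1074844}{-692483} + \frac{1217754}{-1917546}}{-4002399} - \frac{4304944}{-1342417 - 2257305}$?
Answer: $\frac{272372605796804901464851}{227753450252197168366881} \approx 1.1959$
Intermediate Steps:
$\frac{- \frac{1074844}{-692483} + \frac{1217754}{-1917546}}{-4002399} - \frac{4304944}{-1342417 - 2257305} = \left(\left(-1074844\right) \left(- \frac{1}{692483}\right) + 1217754 \left(- \frac{1}{1917546}\right)\right) \left(- \frac{1}{4002399}\right) - \frac{4304944}{-3599722} = \left(\frac{1074844}{692483} - \frac{202959}{319591}\right) \left(- \frac{1}{4002399}\right) - - \frac{307496}{257123} = \frac{202964811607}{221311334453} \left(- \frac{1}{4002399}\right) + \frac{307496}{257123} = - \frac{202964811607}{885776263703352747} + \frac{307496}{257123} = \frac{272372605796804901464851}{227753450252197168366881}$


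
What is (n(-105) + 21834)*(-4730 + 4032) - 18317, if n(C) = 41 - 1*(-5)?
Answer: -15290557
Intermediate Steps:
n(C) = 46 (n(C) = 41 + 5 = 46)
(n(-105) + 21834)*(-4730 + 4032) - 18317 = (46 + 21834)*(-4730 + 4032) - 18317 = 21880*(-698) - 18317 = -15272240 - 18317 = -15290557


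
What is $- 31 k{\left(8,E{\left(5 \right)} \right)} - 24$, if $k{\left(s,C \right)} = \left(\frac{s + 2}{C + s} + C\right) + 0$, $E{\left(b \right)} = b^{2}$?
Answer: $- \frac{26677}{33} \approx -808.39$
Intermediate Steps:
$k{\left(s,C \right)} = C + \frac{2 + s}{C + s}$ ($k{\left(s,C \right)} = \left(\frac{2 + s}{C + s} + C\right) + 0 = \left(C + \frac{2 + s}{C + s}\right) + 0 = C + \frac{2 + s}{C + s}$)
$- 31 k{\left(8,E{\left(5 \right)} \right)} - 24 = - 31 \frac{2 + 8 + \left(5^{2}\right)^{2} + 5^{2} \cdot 8}{5^{2} + 8} - 24 = - 31 \frac{2 + 8 + 25^{2} + 25 \cdot 8}{25 + 8} - 24 = - 31 \frac{2 + 8 + 625 + 200}{33} - 24 = - 31 \cdot \frac{1}{33} \cdot 835 - 24 = \left(-31\right) \frac{835}{33} - 24 = - \frac{25885}{33} - 24 = - \frac{26677}{33}$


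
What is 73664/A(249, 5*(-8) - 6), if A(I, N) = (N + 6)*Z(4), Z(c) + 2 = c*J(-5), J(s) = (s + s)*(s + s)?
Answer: -4604/995 ≈ -4.6271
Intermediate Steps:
J(s) = 4*s² (J(s) = (2*s)*(2*s) = 4*s²)
Z(c) = -2 + 100*c (Z(c) = -2 + c*(4*(-5)²) = -2 + c*(4*25) = -2 + c*100 = -2 + 100*c)
A(I, N) = 2388 + 398*N (A(I, N) = (N + 6)*(-2 + 100*4) = (6 + N)*(-2 + 400) = (6 + N)*398 = 2388 + 398*N)
73664/A(249, 5*(-8) - 6) = 73664/(2388 + 398*(5*(-8) - 6)) = 73664/(2388 + 398*(-40 - 6)) = 73664/(2388 + 398*(-46)) = 73664/(2388 - 18308) = 73664/(-15920) = 73664*(-1/15920) = -4604/995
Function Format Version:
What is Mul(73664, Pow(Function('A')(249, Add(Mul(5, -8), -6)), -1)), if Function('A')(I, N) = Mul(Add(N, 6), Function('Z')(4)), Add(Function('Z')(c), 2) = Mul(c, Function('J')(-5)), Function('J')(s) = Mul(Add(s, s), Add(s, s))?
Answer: Rational(-4604, 995) ≈ -4.6271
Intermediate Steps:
Function('J')(s) = Mul(4, Pow(s, 2)) (Function('J')(s) = Mul(Mul(2, s), Mul(2, s)) = Mul(4, Pow(s, 2)))
Function('Z')(c) = Add(-2, Mul(100, c)) (Function('Z')(c) = Add(-2, Mul(c, Mul(4, Pow(-5, 2)))) = Add(-2, Mul(c, Mul(4, 25))) = Add(-2, Mul(c, 100)) = Add(-2, Mul(100, c)))
Function('A')(I, N) = Add(2388, Mul(398, N)) (Function('A')(I, N) = Mul(Add(N, 6), Add(-2, Mul(100, 4))) = Mul(Add(6, N), Add(-2, 400)) = Mul(Add(6, N), 398) = Add(2388, Mul(398, N)))
Mul(73664, Pow(Function('A')(249, Add(Mul(5, -8), -6)), -1)) = Mul(73664, Pow(Add(2388, Mul(398, Add(Mul(5, -8), -6))), -1)) = Mul(73664, Pow(Add(2388, Mul(398, Add(-40, -6))), -1)) = Mul(73664, Pow(Add(2388, Mul(398, -46)), -1)) = Mul(73664, Pow(Add(2388, -18308), -1)) = Mul(73664, Pow(-15920, -1)) = Mul(73664, Rational(-1, 15920)) = Rational(-4604, 995)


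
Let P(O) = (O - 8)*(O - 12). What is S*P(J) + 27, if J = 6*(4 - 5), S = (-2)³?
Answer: -1989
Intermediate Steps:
S = -8
J = -6 (J = 6*(-1) = -6)
P(O) = (-12 + O)*(-8 + O) (P(O) = (-8 + O)*(-12 + O) = (-12 + O)*(-8 + O))
S*P(J) + 27 = -8*(96 + (-6)² - 20*(-6)) + 27 = -8*(96 + 36 + 120) + 27 = -8*252 + 27 = -2016 + 27 = -1989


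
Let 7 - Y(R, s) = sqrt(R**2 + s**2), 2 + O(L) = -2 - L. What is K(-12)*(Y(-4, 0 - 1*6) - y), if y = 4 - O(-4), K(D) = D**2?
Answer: 432 - 288*sqrt(13) ≈ -606.40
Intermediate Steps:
O(L) = -4 - L (O(L) = -2 + (-2 - L) = -4 - L)
Y(R, s) = 7 - sqrt(R**2 + s**2)
y = 4 (y = 4 - (-4 - 1*(-4)) = 4 - (-4 + 4) = 4 - 1*0 = 4 + 0 = 4)
K(-12)*(Y(-4, 0 - 1*6) - y) = (-12)**2*((7 - sqrt((-4)**2 + (0 - 1*6)**2)) - 1*4) = 144*((7 - sqrt(16 + (0 - 6)**2)) - 4) = 144*((7 - sqrt(16 + (-6)**2)) - 4) = 144*((7 - sqrt(16 + 36)) - 4) = 144*((7 - sqrt(52)) - 4) = 144*((7 - 2*sqrt(13)) - 4) = 144*(3 - 2*sqrt(13)) = 432 - 288*sqrt(13)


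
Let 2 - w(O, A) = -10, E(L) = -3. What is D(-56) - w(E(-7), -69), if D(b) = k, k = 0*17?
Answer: -12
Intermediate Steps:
w(O, A) = 12 (w(O, A) = 2 - 1*(-10) = 2 + 10 = 12)
k = 0
D(b) = 0
D(-56) - w(E(-7), -69) = 0 - 1*12 = 0 - 12 = -12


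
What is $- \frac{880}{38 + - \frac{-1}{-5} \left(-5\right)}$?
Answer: $- \frac{880}{39} \approx -22.564$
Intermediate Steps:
$- \frac{880}{38 + - \frac{-1}{-5} \left(-5\right)} = - \frac{880}{38 + - \frac{\left(-1\right) \left(-1\right)}{5} \left(-5\right)} = - \frac{880}{38 + \left(-1\right) \frac{1}{5} \left(-5\right)} = - \frac{880}{38 - -1} = - \frac{880}{38 + 1} = - \frac{880}{39}$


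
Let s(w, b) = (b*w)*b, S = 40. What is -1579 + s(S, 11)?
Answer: 3261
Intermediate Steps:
s(w, b) = w*b²
-1579 + s(S, 11) = -1579 + 40*11² = -1579 + 40*121 = -1579 + 4840 = 3261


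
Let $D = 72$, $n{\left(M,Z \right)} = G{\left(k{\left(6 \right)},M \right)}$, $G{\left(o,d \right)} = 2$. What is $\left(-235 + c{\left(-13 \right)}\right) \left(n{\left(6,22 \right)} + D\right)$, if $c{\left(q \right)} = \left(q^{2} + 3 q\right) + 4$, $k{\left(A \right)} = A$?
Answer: $-7474$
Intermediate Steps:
$n{\left(M,Z \right)} = 2$
$c{\left(q \right)} = 4 + q^{2} + 3 q$
$\left(-235 + c{\left(-13 \right)}\right) \left(n{\left(6,22 \right)} + D\right) = \left(-235 + \left(4 + \left(-13\right)^{2} + 3 \left(-13\right)\right)\right) \left(2 + 72\right) = \left(-235 + \left(4 + 169 - 39\right)\right) 74 = \left(-235 + 134\right) 74 = \left(-101\right) 74 = -7474$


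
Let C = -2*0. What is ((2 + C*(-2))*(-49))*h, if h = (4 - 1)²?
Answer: -882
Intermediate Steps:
C = 0
h = 9 (h = 3² = 9)
((2 + C*(-2))*(-49))*h = ((2 + 0*(-2))*(-49))*9 = ((2 + 0)*(-49))*9 = (2*(-49))*9 = -98*9 = -882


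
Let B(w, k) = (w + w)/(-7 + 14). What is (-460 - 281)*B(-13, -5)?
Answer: 19266/7 ≈ 2752.3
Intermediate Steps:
B(w, k) = 2*w/7 (B(w, k) = (2*w)/7 = (2*w)*(⅐) = 2*w/7)
(-460 - 281)*B(-13, -5) = (-460 - 281)*((2/7)*(-13)) = -741*(-26/7) = 19266/7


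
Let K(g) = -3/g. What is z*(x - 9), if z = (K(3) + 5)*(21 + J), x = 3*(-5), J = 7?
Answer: -2688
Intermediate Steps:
x = -15
z = 112 (z = (-3/3 + 5)*(21 + 7) = (-3*⅓ + 5)*28 = (-1 + 5)*28 = 4*28 = 112)
z*(x - 9) = 112*(-15 - 9) = 112*(-24) = -2688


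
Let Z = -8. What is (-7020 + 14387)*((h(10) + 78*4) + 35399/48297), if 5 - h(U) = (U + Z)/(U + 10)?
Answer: 1130150717161/482970 ≈ 2.3400e+6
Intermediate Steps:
h(U) = 5 - (-8 + U)/(10 + U) (h(U) = 5 - (U - 8)/(U + 10) = 5 - (-8 + U)/(10 + U))
(-7020 + 14387)*((h(10) + 78*4) + 35399/48297) = (-7020 + 14387)*((2*(29 + 2*10)/(10 + 10) + 78*4) + 35399/48297) = 7367*((2*(29 + 20)/20 + 312) + 35399*(1/48297)) = 7367*((2*(1/20)*49 + 312) + 35399/48297) = 7367*((49/10 + 312) + 35399/48297) = 7367*(3169/10 + 35399/48297) = 7367*(153407183/482970) = 1130150717161/482970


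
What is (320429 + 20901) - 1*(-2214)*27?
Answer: 401108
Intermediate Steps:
(320429 + 20901) - 1*(-2214)*27 = 341330 + 2214*27 = 341330 + 59778 = 401108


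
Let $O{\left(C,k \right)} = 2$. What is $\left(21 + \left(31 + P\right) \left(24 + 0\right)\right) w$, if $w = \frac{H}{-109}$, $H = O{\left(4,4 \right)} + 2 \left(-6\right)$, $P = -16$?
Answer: $\frac{3810}{109} \approx 34.954$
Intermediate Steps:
$H = -10$ ($H = 2 + 2 \left(-6\right) = 2 - 12 = -10$)
$w = \frac{10}{109}$ ($w = - \frac{10}{-109} = \left(-10\right) \left(- \frac{1}{109}\right) = \frac{10}{109} \approx 0.091743$)
$\left(21 + \left(31 + P\right) \left(24 + 0\right)\right) w = \left(21 + \left(31 - 16\right) \left(24 + 0\right)\right) \frac{10}{109} = \left(21 + 15 \cdot 24\right) \frac{10}{109} = \left(21 + 360\right) \frac{10}{109} = 381 \cdot \frac{10}{109} = \frac{3810}{109}$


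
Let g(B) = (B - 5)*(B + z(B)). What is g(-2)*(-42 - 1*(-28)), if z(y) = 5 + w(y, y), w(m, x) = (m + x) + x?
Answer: -294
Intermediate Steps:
w(m, x) = m + 2*x
z(y) = 5 + 3*y (z(y) = 5 + (y + 2*y) = 5 + 3*y)
g(B) = (-5 + B)*(5 + 4*B) (g(B) = (B - 5)*(B + (5 + 3*B)) = (-5 + B)*(5 + 4*B))
g(-2)*(-42 - 1*(-28)) = (-25 - 15*(-2) + 4*(-2)**2)*(-42 - 1*(-28)) = (-25 + 30 + 4*4)*(-42 + 28) = (-25 + 30 + 16)*(-14) = 21*(-14) = -294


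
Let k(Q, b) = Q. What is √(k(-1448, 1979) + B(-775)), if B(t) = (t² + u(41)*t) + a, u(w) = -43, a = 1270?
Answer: 2*√158443 ≈ 796.10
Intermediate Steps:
B(t) = 1270 + t² - 43*t (B(t) = (t² - 43*t) + 1270 = 1270 + t² - 43*t)
√(k(-1448, 1979) + B(-775)) = √(-1448 + (1270 + (-775)² - 43*(-775))) = √(-1448 + (1270 + 600625 + 33325)) = √(-1448 + 635220) = √633772 = 2*√158443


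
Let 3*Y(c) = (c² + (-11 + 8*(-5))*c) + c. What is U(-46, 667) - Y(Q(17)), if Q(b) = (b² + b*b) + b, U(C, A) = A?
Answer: -322274/3 ≈ -1.0742e+5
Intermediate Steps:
Q(b) = b + 2*b² (Q(b) = (b² + b²) + b = 2*b² + b = b + 2*b²)
Y(c) = -50*c/3 + c²/3 (Y(c) = ((c² + (-11 + 8*(-5))*c) + c)/3 = ((c² + (-11 - 40)*c) + c)/3 = ((c² - 51*c) + c)/3 = (c² - 50*c)/3 = -50*c/3 + c²/3)
U(-46, 667) - Y(Q(17)) = 667 - 17*(1 + 2*17)*(-50 + 17*(1 + 2*17))/3 = 667 - 17*(1 + 34)*(-50 + 17*(1 + 34))/3 = 667 - 17*35*(-50 + 17*35)/3 = 667 - 595*(-50 + 595)/3 = 667 - 595*545/3 = 667 - 1*324275/3 = 667 - 324275/3 = -322274/3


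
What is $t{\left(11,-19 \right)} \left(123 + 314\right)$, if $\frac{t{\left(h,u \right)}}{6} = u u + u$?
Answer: $896724$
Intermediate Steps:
$t{\left(h,u \right)} = 6 u + 6 u^{2}$ ($t{\left(h,u \right)} = 6 \left(u u + u\right) = 6 \left(u^{2} + u\right) = 6 \left(u + u^{2}\right) = 6 u + 6 u^{2}$)
$t{\left(11,-19 \right)} \left(123 + 314\right) = 6 \left(-19\right) \left(1 - 19\right) \left(123 + 314\right) = 6 \left(-19\right) \left(-18\right) 437 = 2052 \cdot 437 = 896724$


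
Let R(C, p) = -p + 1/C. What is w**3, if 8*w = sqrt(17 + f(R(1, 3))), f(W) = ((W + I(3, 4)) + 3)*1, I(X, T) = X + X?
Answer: 3*sqrt(6)/32 ≈ 0.22964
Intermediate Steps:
I(X, T) = 2*X
R(C, p) = 1/C - p
f(W) = 9 + W (f(W) = ((W + 2*3) + 3)*1 = ((W + 6) + 3)*1 = ((6 + W) + 3)*1 = (9 + W)*1 = 9 + W)
w = sqrt(6)/4 (w = sqrt(17 + (9 + (1/1 - 1*3)))/8 = sqrt(17 + (9 + (1 - 3)))/8 = sqrt(17 + (9 - 2))/8 = sqrt(17 + 7)/8 = sqrt(24)/8 = (2*sqrt(6))/8 = sqrt(6)/4 ≈ 0.61237)
w**3 = (sqrt(6)/4)**3 = 3*sqrt(6)/32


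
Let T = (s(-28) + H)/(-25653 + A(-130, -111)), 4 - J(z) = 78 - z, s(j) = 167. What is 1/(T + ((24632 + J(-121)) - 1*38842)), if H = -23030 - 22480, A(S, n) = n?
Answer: -25764/371085077 ≈ -6.9429e-5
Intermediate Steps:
H = -45510
J(z) = -74 + z (J(z) = 4 - (78 - z) = 4 + (-78 + z) = -74 + z)
T = 45343/25764 (T = (167 - 45510)/(-25653 - 111) = -45343/(-25764) = -45343*(-1/25764) = 45343/25764 ≈ 1.7599)
1/(T + ((24632 + J(-121)) - 1*38842)) = 1/(45343/25764 + ((24632 + (-74 - 121)) - 1*38842)) = 1/(45343/25764 + ((24632 - 195) - 38842)) = 1/(45343/25764 + (24437 - 38842)) = 1/(45343/25764 - 14405) = 1/(-371085077/25764) = -25764/371085077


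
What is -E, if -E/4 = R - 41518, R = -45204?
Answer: -346888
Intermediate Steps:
E = 346888 (E = -4*(-45204 - 41518) = -4*(-86722) = 346888)
-E = -1*346888 = -346888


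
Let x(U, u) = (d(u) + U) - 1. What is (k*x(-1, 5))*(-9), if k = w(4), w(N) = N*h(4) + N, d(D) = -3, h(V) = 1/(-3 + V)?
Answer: 360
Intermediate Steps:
w(N) = 2*N (w(N) = N/(-3 + 4) + N = N/1 + N = N*1 + N = N + N = 2*N)
x(U, u) = -4 + U (x(U, u) = (-3 + U) - 1 = -4 + U)
k = 8 (k = 2*4 = 8)
(k*x(-1, 5))*(-9) = (8*(-4 - 1))*(-9) = (8*(-5))*(-9) = -40*(-9) = 360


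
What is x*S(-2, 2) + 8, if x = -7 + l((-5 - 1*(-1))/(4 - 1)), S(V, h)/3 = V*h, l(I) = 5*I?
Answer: 172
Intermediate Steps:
S(V, h) = 3*V*h (S(V, h) = 3*(V*h) = 3*V*h)
x = -41/3 (x = -7 + 5*((-5 - 1*(-1))/(4 - 1)) = -7 + 5*((-5 + 1)/3) = -7 + 5*(-4*⅓) = -7 + 5*(-4/3) = -7 - 20/3 = -41/3 ≈ -13.667)
x*S(-2, 2) + 8 = -41*(-2)*2 + 8 = -41/3*(-12) + 8 = 164 + 8 = 172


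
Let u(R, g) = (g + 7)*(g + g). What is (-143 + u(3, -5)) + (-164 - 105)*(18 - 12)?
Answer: -1777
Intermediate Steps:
u(R, g) = 2*g*(7 + g) (u(R, g) = (7 + g)*(2*g) = 2*g*(7 + g))
(-143 + u(3, -5)) + (-164 - 105)*(18 - 12) = (-143 + 2*(-5)*(7 - 5)) + (-164 - 105)*(18 - 12) = (-143 + 2*(-5)*2) - 269*6 = (-143 - 20) - 1614 = -163 - 1614 = -1777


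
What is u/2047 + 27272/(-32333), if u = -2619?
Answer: -20072273/9455093 ≈ -2.1229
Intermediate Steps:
u/2047 + 27272/(-32333) = -2619/2047 + 27272/(-32333) = -2619*1/2047 + 27272*(-1/32333) = -2619/2047 - 3896/4619 = -20072273/9455093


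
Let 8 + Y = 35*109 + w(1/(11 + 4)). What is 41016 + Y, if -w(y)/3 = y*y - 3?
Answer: 3362399/75 ≈ 44832.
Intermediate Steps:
w(y) = 9 - 3*y² (w(y) = -3*(y*y - 3) = -3*(y² - 3) = -3*(-3 + y²) = 9 - 3*y²)
Y = 286199/75 (Y = -8 + (35*109 + (9 - 3/(11 + 4)²)) = -8 + (3815 + (9 - 3*(1/15)²)) = -8 + (3815 + (9 - 3*1/225)) = -8 + (3815 + (9 - 1/75)) = -8 + (3815 + 674/75) = -8 + 286799/75 = 286199/75 ≈ 3816.0)
41016 + Y = 41016 + 286199/75 = 3362399/75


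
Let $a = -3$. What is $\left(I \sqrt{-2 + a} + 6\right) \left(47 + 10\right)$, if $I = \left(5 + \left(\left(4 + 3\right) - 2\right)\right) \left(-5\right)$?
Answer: $342 - 2850 i \sqrt{5} \approx 342.0 - 6372.8 i$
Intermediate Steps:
$I = -50$ ($I = \left(5 + \left(7 - 2\right)\right) \left(-5\right) = \left(5 + 5\right) \left(-5\right) = 10 \left(-5\right) = -50$)
$\left(I \sqrt{-2 + a} + 6\right) \left(47 + 10\right) = \left(- 50 \sqrt{-2 - 3} + 6\right) \left(47 + 10\right) = \left(- 50 \sqrt{-5} + 6\right) 57 = \left(- 50 i \sqrt{5} + 6\right) 57 = \left(6 - 50 i \sqrt{5}\right) 57 = 342 - 2850 i \sqrt{5}$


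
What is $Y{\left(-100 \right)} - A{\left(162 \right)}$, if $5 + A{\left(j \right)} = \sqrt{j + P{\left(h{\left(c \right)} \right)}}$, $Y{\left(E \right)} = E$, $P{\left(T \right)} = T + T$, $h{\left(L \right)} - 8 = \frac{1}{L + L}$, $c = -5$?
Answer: $-95 - \frac{\sqrt{4445}}{5} \approx -108.33$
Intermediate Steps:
$h{\left(L \right)} = 8 + \frac{1}{2 L}$ ($h{\left(L \right)} = 8 + \frac{1}{L + L} = 8 + \frac{1}{2 L}$)
$P{\left(T \right)} = 2 T$
$A{\left(j \right)} = -5 + \sqrt{\frac{79}{5} + j}$ ($A{\left(j \right)} = -5 + \sqrt{j + 2 \left(8 + \frac{1}{2 \left(-5\right)}\right)} = -5 + \sqrt{j + 2 \left(8 + \frac{1}{2} \left(- \frac{1}{5}\right)\right)} = -5 + \sqrt{j + 2 \left(8 - \frac{1}{10}\right)} = -5 + \sqrt{j + 2 \cdot \frac{79}{10}} = -5 + \sqrt{j + \frac{79}{5}} = -5 + \sqrt{\frac{79}{5} + j}$)
$Y{\left(-100 \right)} - A{\left(162 \right)} = -100 - \left(-5 + \frac{\sqrt{395 + 25 \cdot 162}}{5}\right) = -100 - \left(-5 + \frac{\sqrt{395 + 4050}}{5}\right) = -100 - \left(-5 + \frac{\sqrt{4445}}{5}\right) = -100 + \left(5 - \frac{\sqrt{4445}}{5}\right) = -95 - \frac{\sqrt{4445}}{5}$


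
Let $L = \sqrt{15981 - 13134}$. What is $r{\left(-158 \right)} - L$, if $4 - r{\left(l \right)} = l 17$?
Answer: $2690 - \sqrt{2847} \approx 2636.6$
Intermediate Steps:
$r{\left(l \right)} = 4 - 17 l$ ($r{\left(l \right)} = 4 - l 17 = 4 - 17 l$)
$L = \sqrt{2847} \approx 53.357$
$r{\left(-158 \right)} - L = \left(4 - -2686\right) - \sqrt{2847} = \left(4 + 2686\right) - \sqrt{2847} = 2690 - \sqrt{2847}$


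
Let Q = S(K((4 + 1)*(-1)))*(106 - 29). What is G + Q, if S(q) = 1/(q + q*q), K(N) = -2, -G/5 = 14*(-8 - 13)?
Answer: 3017/2 ≈ 1508.5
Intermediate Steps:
G = 1470 (G = -70*(-8 - 13) = -70*(-21) = -5*(-294) = 1470)
S(q) = 1/(q + q²)
Q = 77/2 (Q = (1/((-2)*(1 - 2)))*(106 - 29) = -½/(-1)*77 = -½*(-1)*77 = (½)*77 = 77/2 ≈ 38.500)
G + Q = 1470 + 77/2 = 3017/2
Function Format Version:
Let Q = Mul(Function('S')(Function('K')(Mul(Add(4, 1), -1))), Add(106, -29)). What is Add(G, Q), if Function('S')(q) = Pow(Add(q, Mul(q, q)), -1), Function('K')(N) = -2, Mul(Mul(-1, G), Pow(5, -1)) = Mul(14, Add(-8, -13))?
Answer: Rational(3017, 2) ≈ 1508.5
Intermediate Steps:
G = 1470 (G = Mul(-5, Mul(14, Add(-8, -13))) = Mul(-5, Mul(14, -21)) = Mul(-5, -294) = 1470)
Function('S')(q) = Pow(Add(q, Pow(q, 2)), -1)
Q = Rational(77, 2) (Q = Mul(Mul(Pow(-2, -1), Pow(Add(1, -2), -1)), Add(106, -29)) = Mul(Mul(Rational(-1, 2), Pow(-1, -1)), 77) = Mul(Mul(Rational(-1, 2), -1), 77) = Mul(Rational(1, 2), 77) = Rational(77, 2) ≈ 38.500)
Add(G, Q) = Add(1470, Rational(77, 2)) = Rational(3017, 2)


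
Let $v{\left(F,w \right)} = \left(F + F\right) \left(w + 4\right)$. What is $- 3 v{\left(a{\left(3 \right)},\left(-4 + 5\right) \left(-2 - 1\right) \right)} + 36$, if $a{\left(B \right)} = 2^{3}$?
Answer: $-12$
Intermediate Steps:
$a{\left(B \right)} = 8$
$v{\left(F,w \right)} = 2 F \left(4 + w\right)$
$- 3 v{\left(a{\left(3 \right)},\left(-4 + 5\right) \left(-2 - 1\right) \right)} + 36 = - 3 \cdot 2 \cdot 8 \left(4 + \left(-4 + 5\right) \left(-2 - 1\right)\right) + 36 = - 3 \cdot 2 \cdot 8 \left(4 + 1 \left(-3\right)\right) + 36 = - 3 \cdot 2 \cdot 8 \left(4 - 3\right) + 36 = - 3 \cdot 2 \cdot 8 \cdot 1 + 36 = \left(-3\right) 16 + 36 = -48 + 36 = -12$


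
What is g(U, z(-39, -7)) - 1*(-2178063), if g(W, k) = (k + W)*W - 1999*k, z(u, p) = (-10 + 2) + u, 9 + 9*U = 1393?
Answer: 185363320/81 ≈ 2.2884e+6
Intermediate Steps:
U = 1384/9 (U = -1 + (⅑)*1393 = -1 + 1393/9 = 1384/9 ≈ 153.78)
z(u, p) = -8 + u
g(W, k) = -1999*k + W*(W + k) (g(W, k) = (W + k)*W - 1999*k = W*(W + k) - 1999*k = -1999*k + W*(W + k))
g(U, z(-39, -7)) - 1*(-2178063) = ((1384/9)² - 1999*(-8 - 39) + 1384*(-8 - 39)/9) - 1*(-2178063) = (1915456/81 - 1999*(-47) + (1384/9)*(-47)) + 2178063 = (1915456/81 + 93953 - 65048/9) + 2178063 = 8940217/81 + 2178063 = 185363320/81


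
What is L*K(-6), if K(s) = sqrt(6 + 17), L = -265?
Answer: -265*sqrt(23) ≈ -1270.9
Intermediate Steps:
K(s) = sqrt(23)
L*K(-6) = -265*sqrt(23)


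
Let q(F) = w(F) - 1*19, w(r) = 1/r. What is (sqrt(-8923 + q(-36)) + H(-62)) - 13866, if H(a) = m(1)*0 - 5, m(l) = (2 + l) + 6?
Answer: -13871 + I*sqrt(321913)/6 ≈ -13871.0 + 94.562*I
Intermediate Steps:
w(r) = 1/r
q(F) = -19 + 1/F (q(F) = 1/F - 1*19 = 1/F - 19 = -19 + 1/F)
m(l) = 8 + l
H(a) = -5 (H(a) = (8 + 1)*0 - 5 = 9*0 - 5 = 0 - 5 = -5)
(sqrt(-8923 + q(-36)) + H(-62)) - 13866 = (sqrt(-8923 + (-19 + 1/(-36))) - 5) - 13866 = (sqrt(-8923 + (-19 - 1/36)) - 5) - 13866 = (sqrt(-8923 - 685/36) - 5) - 13866 = (sqrt(-321913/36) - 5) - 13866 = (I*sqrt(321913)/6 - 5) - 13866 = (-5 + I*sqrt(321913)/6) - 13866 = -13871 + I*sqrt(321913)/6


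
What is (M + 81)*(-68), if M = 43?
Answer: -8432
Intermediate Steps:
(M + 81)*(-68) = (43 + 81)*(-68) = 124*(-68) = -8432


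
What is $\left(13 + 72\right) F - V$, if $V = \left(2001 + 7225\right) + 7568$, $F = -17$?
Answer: $-18239$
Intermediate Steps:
$V = 16794$ ($V = 9226 + 7568 = 16794$)
$\left(13 + 72\right) F - V = \left(13 + 72\right) \left(-17\right) - 16794 = 85 \left(-17\right) - 16794 = -1445 - 16794 = -18239$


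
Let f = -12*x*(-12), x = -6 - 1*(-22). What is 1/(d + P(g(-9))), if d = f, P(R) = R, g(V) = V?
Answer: 1/2295 ≈ 0.00043573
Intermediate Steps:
x = 16 (x = -6 + 22 = 16)
f = 2304 (f = -12*16*(-12) = -192*(-12) = 2304)
d = 2304
1/(d + P(g(-9))) = 1/(2304 - 9) = 1/2295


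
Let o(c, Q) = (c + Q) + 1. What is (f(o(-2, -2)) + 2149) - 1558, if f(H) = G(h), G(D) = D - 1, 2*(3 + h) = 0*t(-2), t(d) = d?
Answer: 587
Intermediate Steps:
h = -3 (h = -3 + (0*(-2))/2 = -3 + (½)*0 = -3 + 0 = -3)
G(D) = -1 + D
o(c, Q) = 1 + Q + c (o(c, Q) = (Q + c) + 1 = 1 + Q + c)
f(H) = -4 (f(H) = -1 - 3 = -4)
(f(o(-2, -2)) + 2149) - 1558 = (-4 + 2149) - 1558 = 2145 - 1558 = 587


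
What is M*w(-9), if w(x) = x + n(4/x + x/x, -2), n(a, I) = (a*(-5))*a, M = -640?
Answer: 546560/81 ≈ 6747.7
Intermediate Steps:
n(a, I) = -5*a**2 (n(a, I) = (-5*a)*a = -5*a**2)
w(x) = x - 5*(1 + 4/x)**2 (w(x) = x - 5*(4/x + x/x)**2 = x - 5*(4/x + 1)**2 = x - 5*(1 + 4/x)**2)
M*w(-9) = -640*(-9 - 5*(4 - 9)**2/(-9)**2) = -640*(-9 - 5*1/81*(-5)**2) = -640*(-9 - 5*1/81*25) = -640*(-9 - 125/81) = -640*(-854/81) = 546560/81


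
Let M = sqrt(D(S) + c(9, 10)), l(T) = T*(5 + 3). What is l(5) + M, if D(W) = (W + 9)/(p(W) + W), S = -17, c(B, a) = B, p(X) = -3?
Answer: 40 + sqrt(235)/5 ≈ 43.066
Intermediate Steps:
l(T) = 8*T (l(T) = T*8 = 8*T)
D(W) = (9 + W)/(-3 + W) (D(W) = (W + 9)/(-3 + W) = (9 + W)/(-3 + W))
M = sqrt(235)/5 (M = sqrt((9 - 17)/(-3 - 17) + 9) = sqrt(-8/(-20) + 9) = sqrt(-1/20*(-8) + 9) = sqrt(2/5 + 9) = sqrt(47/5) = sqrt(235)/5 ≈ 3.0659)
l(5) + M = 8*5 + sqrt(235)/5 = 40 + sqrt(235)/5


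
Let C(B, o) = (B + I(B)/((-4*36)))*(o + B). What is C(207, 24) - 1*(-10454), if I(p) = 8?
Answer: 349549/6 ≈ 58258.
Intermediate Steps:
C(B, o) = (-1/18 + B)*(B + o) (C(B, o) = (B + 8/((-4*36)))*(o + B) = (B + 8/(-144))*(B + o) = (B + 8*(-1/144))*(B + o) = (B - 1/18)*(B + o) = (-1/18 + B)*(B + o))
C(207, 24) - 1*(-10454) = (207² - 1/18*207 - 1/18*24 + 207*24) - 1*(-10454) = (42849 - 23/2 - 4/3 + 4968) + 10454 = 286825/6 + 10454 = 349549/6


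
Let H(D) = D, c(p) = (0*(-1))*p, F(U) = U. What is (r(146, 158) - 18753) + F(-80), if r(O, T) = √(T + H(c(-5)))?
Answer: -18833 + √158 ≈ -18820.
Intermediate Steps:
c(p) = 0 (c(p) = 0*p = 0)
r(O, T) = √T (r(O, T) = √(T + 0) = √T)
(r(146, 158) - 18753) + F(-80) = (√158 - 18753) - 80 = (-18753 + √158) - 80 = -18833 + √158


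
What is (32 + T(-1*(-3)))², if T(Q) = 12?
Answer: 1936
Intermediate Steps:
(32 + T(-1*(-3)))² = (32 + 12)² = 44² = 1936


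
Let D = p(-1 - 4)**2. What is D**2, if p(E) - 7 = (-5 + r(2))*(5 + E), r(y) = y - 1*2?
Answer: 2401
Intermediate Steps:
r(y) = -2 + y (r(y) = y - 2 = -2 + y)
p(E) = -18 - 5*E (p(E) = 7 + (-5 + (-2 + 2))*(5 + E) = 7 + (-5 + 0)*(5 + E) = 7 - 5*(5 + E) = 7 + (-25 - 5*E) = -18 - 5*E)
D = 49 (D = (-18 - 5*(-1 - 4))**2 = (-18 - 5*(-5))**2 = (-18 + 25)**2 = 7**2 = 49)
D**2 = 49**2 = 2401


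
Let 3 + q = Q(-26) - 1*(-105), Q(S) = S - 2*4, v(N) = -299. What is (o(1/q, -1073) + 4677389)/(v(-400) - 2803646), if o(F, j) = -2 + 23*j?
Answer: -4652708/2803945 ≈ -1.6593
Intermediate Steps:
Q(S) = -8 + S (Q(S) = S - 8 = -8 + S)
q = 68 (q = -3 + ((-8 - 26) - 1*(-105)) = -3 + (-34 + 105) = -3 + 71 = 68)
(o(1/q, -1073) + 4677389)/(v(-400) - 2803646) = ((-2 + 23*(-1073)) + 4677389)/(-299 - 2803646) = ((-2 - 24679) + 4677389)/(-2803945) = (-24681 + 4677389)*(-1/2803945) = 4652708*(-1/2803945) = -4652708/2803945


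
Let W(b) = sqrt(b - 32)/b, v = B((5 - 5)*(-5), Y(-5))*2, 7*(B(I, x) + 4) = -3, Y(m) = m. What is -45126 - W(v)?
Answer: -45126 + I*sqrt(2002)/62 ≈ -45126.0 + 0.72167*I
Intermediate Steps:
B(I, x) = -31/7 (B(I, x) = -4 + (1/7)*(-3) = -4 - 3/7 = -31/7)
v = -62/7 (v = -31/7*2 = -62/7 ≈ -8.8571)
W(b) = sqrt(-32 + b)/b
-45126 - W(v) = -45126 - sqrt(-32 - 62/7)/(-62/7) = -45126 - (-7)*sqrt(-286/7)/62 = -45126 - (-7)*I*sqrt(2002)/7/62 = -45126 - (-1)*I*sqrt(2002)/62 = -45126 + I*sqrt(2002)/62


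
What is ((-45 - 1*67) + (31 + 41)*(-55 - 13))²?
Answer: 25080064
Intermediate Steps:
((-45 - 1*67) + (31 + 41)*(-55 - 13))² = ((-45 - 67) + 72*(-68))² = (-112 - 4896)² = (-5008)² = 25080064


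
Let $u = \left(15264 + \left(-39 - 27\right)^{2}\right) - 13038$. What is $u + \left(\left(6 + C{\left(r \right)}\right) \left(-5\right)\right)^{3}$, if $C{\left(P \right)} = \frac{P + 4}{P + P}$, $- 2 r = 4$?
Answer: $- \frac{113719}{8} \approx -14215.0$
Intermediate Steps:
$r = -2$ ($r = \left(- \frac{1}{2}\right) 4 = -2$)
$C{\left(P \right)} = \frac{4 + P}{2 P}$
$u = 6582$ ($u = \left(15264 + \left(-66\right)^{2}\right) - 13038 = \left(15264 + 4356\right) - 13038 = 19620 - 13038 = 6582$)
$u + \left(\left(6 + C{\left(r \right)}\right) \left(-5\right)\right)^{3} = 6582 + \left(\left(6 + \frac{4 - 2}{2 \left(-2\right)}\right) \left(-5\right)\right)^{3} = 6582 + \left(\left(6 + \frac{1}{2} \left(- \frac{1}{2}\right) 2\right) \left(-5\right)\right)^{3} = 6582 + \left(\left(6 - \frac{1}{2}\right) \left(-5\right)\right)^{3} = 6582 + \left(\frac{11}{2} \left(-5\right)\right)^{3} = 6582 + \left(- \frac{55}{2}\right)^{3} = 6582 - \frac{166375}{8} = - \frac{113719}{8}$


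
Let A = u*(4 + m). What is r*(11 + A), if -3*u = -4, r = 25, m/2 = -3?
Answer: 625/3 ≈ 208.33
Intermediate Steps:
m = -6 (m = 2*(-3) = -6)
u = 4/3 (u = -1/3*(-4) = 4/3 ≈ 1.3333)
A = -8/3 (A = 4*(4 - 6)/3 = (4/3)*(-2) = -8/3 ≈ -2.6667)
r*(11 + A) = 25*(11 - 8/3) = 25*(25/3) = 625/3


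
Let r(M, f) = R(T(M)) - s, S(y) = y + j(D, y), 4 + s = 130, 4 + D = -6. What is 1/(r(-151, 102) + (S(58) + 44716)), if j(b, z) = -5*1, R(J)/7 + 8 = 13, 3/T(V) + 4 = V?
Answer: 1/44678 ≈ 2.2382e-5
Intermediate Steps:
T(V) = 3/(-4 + V)
R(J) = 35 (R(J) = -56 + 7*13 = -56 + 91 = 35)
D = -10 (D = -4 - 6 = -10)
s = 126 (s = -4 + 130 = 126)
j(b, z) = -5
S(y) = -5 + y (S(y) = y - 5 = -5 + y)
r(M, f) = -91 (r(M, f) = 35 - 1*126 = 35 - 126 = -91)
1/(r(-151, 102) + (S(58) + 44716)) = 1/(-91 + ((-5 + 58) + 44716)) = 1/(-91 + (53 + 44716)) = 1/(-91 + 44769) = 1/44678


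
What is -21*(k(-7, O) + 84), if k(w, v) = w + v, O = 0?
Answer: -1617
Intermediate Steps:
k(w, v) = v + w
-21*(k(-7, O) + 84) = -21*((0 - 7) + 84) = -21*(-7 + 84) = -21*77 = -1617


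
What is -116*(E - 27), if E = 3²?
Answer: 2088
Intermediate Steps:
E = 9
-116*(E - 27) = -116*(9 - 27) = -116*(-18) = 2088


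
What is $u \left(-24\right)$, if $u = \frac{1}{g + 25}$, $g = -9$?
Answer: $- \frac{3}{2} \approx -1.5$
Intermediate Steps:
$u = \frac{1}{16}$ ($u = \frac{1}{-9 + 25} = \frac{1}{16} \approx 0.0625$)
$u \left(-24\right) = \frac{1}{16} \left(-24\right) = - \frac{3}{2}$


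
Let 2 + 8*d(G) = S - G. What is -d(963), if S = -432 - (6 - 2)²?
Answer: 1413/8 ≈ 176.63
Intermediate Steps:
S = -448 (S = -432 - 1*4² = -432 - 1*16 = -432 - 16 = -448)
d(G) = -225/4 - G/8 (d(G) = -¼ + (-448 - G)/8 = -¼ + (-56 - G/8) = -225/4 - G/8)
-d(963) = -(-225/4 - ⅛*963) = -(-225/4 - 963/8) = -1*(-1413/8) = 1413/8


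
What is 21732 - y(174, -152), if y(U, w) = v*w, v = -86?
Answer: 8660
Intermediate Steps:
y(U, w) = -86*w
21732 - y(174, -152) = 21732 - (-86)*(-152) = 21732 - 1*13072 = 21732 - 13072 = 8660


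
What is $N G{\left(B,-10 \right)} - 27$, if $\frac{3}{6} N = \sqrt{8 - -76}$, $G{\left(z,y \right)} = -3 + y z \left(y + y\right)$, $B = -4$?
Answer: $-27 - 3212 \sqrt{21} \approx -14746.0$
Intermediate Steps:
$G{\left(z,y \right)} = -3 + 2 z y^{2}$ ($G{\left(z,y \right)} = -3 + y z 2 y = -3 + 2 z y^{2}$)
$N = 4 \sqrt{21}$ ($N = 2 \sqrt{8 - -76} = 2 \sqrt{8 + 76} = 2 \sqrt{84} = 2 \cdot 2 \sqrt{21} = 4 \sqrt{21} \approx 18.33$)
$N G{\left(B,-10 \right)} - 27 = 4 \sqrt{21} \left(-3 + 2 \left(-4\right) \left(-10\right)^{2}\right) - 27 = 4 \sqrt{21} \left(-3 + 2 \left(-4\right) 100\right) - 27 = 4 \sqrt{21} \left(-3 - 800\right) - 27 = 4 \sqrt{21} \left(-803\right) - 27 = - 3212 \sqrt{21} - 27 = -27 - 3212 \sqrt{21}$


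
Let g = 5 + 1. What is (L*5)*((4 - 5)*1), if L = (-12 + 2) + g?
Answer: 20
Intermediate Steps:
g = 6
L = -4 (L = (-12 + 2) + 6 = -10 + 6 = -4)
(L*5)*((4 - 5)*1) = (-4*5)*((4 - 5)*1) = -(-20) = -20*(-1) = 20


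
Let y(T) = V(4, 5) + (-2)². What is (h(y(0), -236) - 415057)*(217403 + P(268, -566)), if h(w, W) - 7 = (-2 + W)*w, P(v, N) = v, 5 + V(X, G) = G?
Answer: -90551571342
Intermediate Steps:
V(X, G) = -5 + G
y(T) = 4 (y(T) = (-5 + 5) + (-2)² = 0 + 4 = 4)
h(w, W) = 7 + w*(-2 + W) (h(w, W) = 7 + (-2 + W)*w = 7 + w*(-2 + W))
(h(y(0), -236) - 415057)*(217403 + P(268, -566)) = ((7 - 2*4 - 236*4) - 415057)*(217403 + 268) = ((7 - 8 - 944) - 415057)*217671 = (-945 - 415057)*217671 = -416002*217671 = -90551571342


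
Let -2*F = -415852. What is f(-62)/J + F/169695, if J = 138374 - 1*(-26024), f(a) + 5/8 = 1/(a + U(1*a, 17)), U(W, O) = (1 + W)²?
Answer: 1000590506924591/816616164751920 ≈ 1.2253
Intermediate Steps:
f(a) = -5/8 + 1/(a + (1 + a)²) (f(a) = -5/8 + 1/(a + (1 + 1*a)²) = -5/8 + 1/(a + (1 + a)²))
F = 207926 (F = -½*(-415852) = 207926)
J = 164398 (J = 138374 + 26024 = 164398)
f(-62)/J + F/169695 = ((3 - 15*(-62) - 5*(-62)²)/(8*(1 + (-62)² + 3*(-62))))/164398 + 207926/169695 = ((3 + 930 - 5*3844)/(8*(1 + 3844 - 186)))*(1/164398) + 207926*(1/169695) = ((⅛)*(3 + 930 - 19220)/3659)*(1/164398) + 207926/169695 = ((⅛)*(1/3659)*(-18287))*(1/164398) + 207926/169695 = -18287/29272*1/164398 + 207926/169695 = -18287/4812258256 + 207926/169695 = 1000590506924591/816616164751920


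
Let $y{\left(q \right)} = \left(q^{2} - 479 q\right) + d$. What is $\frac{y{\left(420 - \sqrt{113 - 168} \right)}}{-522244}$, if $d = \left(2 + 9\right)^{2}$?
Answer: $\frac{12357}{261122} + \frac{361 i \sqrt{55}}{522244} \approx 0.047323 + 0.0051264 i$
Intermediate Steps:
$d = 121$ ($d = 11^{2} = 121$)
$y{\left(q \right)} = 121 + q^{2} - 479 q$ ($y{\left(q \right)} = \left(q^{2} - 479 q\right) + 121 = 121 + q^{2} - 479 q$)
$\frac{y{\left(420 - \sqrt{113 - 168} \right)}}{-522244} = \frac{121 + \left(420 - \sqrt{113 - 168}\right)^{2} - 479 \left(420 - \sqrt{113 - 168}\right)}{-522244} = \left(121 + \left(420 - \sqrt{-55}\right)^{2} - 479 \left(420 - \sqrt{-55}\right)\right) \left(- \frac{1}{522244}\right) = \left(121 + \left(420 - i \sqrt{55}\right)^{2} - 479 \left(420 - i \sqrt{55}\right)\right) \left(- \frac{1}{522244}\right) = \left(121 + \left(420 - i \sqrt{55}\right)^{2} - \left(201180 - 479 i \sqrt{55}\right)\right) \left(- \frac{1}{522244}\right) = \left(-201059 + \left(420 - i \sqrt{55}\right)^{2} + 479 i \sqrt{55}\right) \left(- \frac{1}{522244}\right) = \frac{201059}{522244} - \frac{\left(420 - i \sqrt{55}\right)^{2}}{522244} - \frac{479 i \sqrt{55}}{522244}$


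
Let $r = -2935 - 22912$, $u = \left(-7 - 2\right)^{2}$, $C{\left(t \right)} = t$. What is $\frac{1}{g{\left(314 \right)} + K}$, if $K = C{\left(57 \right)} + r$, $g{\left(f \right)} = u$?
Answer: $- \frac{1}{25709} \approx -3.8897 \cdot 10^{-5}$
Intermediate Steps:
$u = 81$ ($u = \left(-9\right)^{2} = 81$)
$r = -25847$
$g{\left(f \right)} = 81$
$K = -25790$ ($K = 57 - 25847 = -25790$)
$\frac{1}{g{\left(314 \right)} + K} = \frac{1}{81 - 25790} = \frac{1}{-25709} = - \frac{1}{25709}$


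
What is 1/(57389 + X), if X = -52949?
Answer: 1/4440 ≈ 0.00022523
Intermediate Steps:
1/(57389 + X) = 1/(57389 - 52949) = 1/4440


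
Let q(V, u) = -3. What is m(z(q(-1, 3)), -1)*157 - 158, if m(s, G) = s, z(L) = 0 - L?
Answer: 313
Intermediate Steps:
z(L) = -L
m(z(q(-1, 3)), -1)*157 - 158 = -1*(-3)*157 - 158 = 3*157 - 158 = 471 - 158 = 313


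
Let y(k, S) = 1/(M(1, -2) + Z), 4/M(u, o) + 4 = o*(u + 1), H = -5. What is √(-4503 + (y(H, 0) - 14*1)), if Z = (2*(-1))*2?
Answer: I*√40655/3 ≈ 67.21*I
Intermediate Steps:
Z = -4 (Z = -2*2 = -4)
M(u, o) = 4/(-4 + o*(1 + u)) (M(u, o) = 4/(-4 + o*(u + 1)) = 4/(-4 + o*(1 + u)))
y(k, S) = -2/9 (y(k, S) = 1/(4/(-4 - 2 - 2*1) - 4) = 1/(4/(-4 - 2 - 2) - 4) = 1/(4/(-8) - 4) = 1/(4*(-⅛) - 4) = 1/(-½ - 4) = 1/(-9/2) = -2/9)
√(-4503 + (y(H, 0) - 14*1)) = √(-4503 + (-2/9 - 14*1)) = √(-4503 + (-2/9 - 14)) = √(-4503 - 128/9) = √(-40655/9) = I*√40655/3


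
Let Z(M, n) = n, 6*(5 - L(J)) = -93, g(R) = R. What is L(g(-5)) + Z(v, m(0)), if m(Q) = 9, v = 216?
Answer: 59/2 ≈ 29.500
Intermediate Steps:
L(J) = 41/2 (L(J) = 5 - 1/6*(-93) = 5 + 31/2 = 41/2)
L(g(-5)) + Z(v, m(0)) = 41/2 + 9 = 59/2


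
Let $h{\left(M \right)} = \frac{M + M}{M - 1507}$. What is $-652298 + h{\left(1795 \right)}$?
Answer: $- \frac{93929117}{144} \approx -6.5229 \cdot 10^{5}$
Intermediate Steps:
$h{\left(M \right)} = \frac{2 M}{-1507 + M}$
$-652298 + h{\left(1795 \right)} = -652298 + 2 \cdot 1795 \frac{1}{-1507 + 1795} = -652298 + 2 \cdot 1795 \cdot \frac{1}{288} = -652298 + \frac{1795}{144} = - \frac{93929117}{144}$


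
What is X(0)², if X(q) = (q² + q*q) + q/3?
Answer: 0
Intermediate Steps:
X(q) = 2*q² + q/3 (X(q) = (q² + q²) + q*(⅓) = 2*q² + q/3)
X(0)² = ((⅓)*0*(1 + 6*0))² = ((⅓)*0*(1 + 0))² = ((⅓)*0*1)² = 0² = 0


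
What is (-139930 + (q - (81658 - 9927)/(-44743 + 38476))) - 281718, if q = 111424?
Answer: -1944102077/6267 ≈ -3.1021e+5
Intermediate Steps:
(-139930 + (q - (81658 - 9927)/(-44743 + 38476))) - 281718 = (-139930 + (111424 - (81658 - 9927)/(-44743 + 38476))) - 281718 = (-139930 + (111424 - 71731/(-6267))) - 281718 = (-139930 + (111424 - 71731*(-1)/6267)) - 281718 = (-139930 + (111424 - 1*(-71731/6267))) - 281718 = (-139930 + (111424 + 71731/6267)) - 281718 = (-139930 + 698365939/6267) - 281718 = -178575371/6267 - 281718 = -1944102077/6267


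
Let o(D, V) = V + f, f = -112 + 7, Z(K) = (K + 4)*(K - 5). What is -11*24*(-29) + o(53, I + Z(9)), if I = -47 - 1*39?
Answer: 7517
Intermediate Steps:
Z(K) = (-5 + K)*(4 + K) (Z(K) = (4 + K)*(-5 + K) = (-5 + K)*(4 + K))
I = -86 (I = -47 - 39 = -86)
f = -105
o(D, V) = -105 + V (o(D, V) = V - 105 = -105 + V)
-11*24*(-29) + o(53, I + Z(9)) = -11*24*(-29) + (-105 + (-86 + (-20 + 9**2 - 1*9))) = -264*(-29) + (-105 + (-86 + (-20 + 81 - 9))) = 7656 + (-105 + (-86 + 52)) = 7656 + (-105 - 34) = 7656 - 139 = 7517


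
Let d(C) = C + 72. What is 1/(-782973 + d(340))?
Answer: -1/782561 ≈ -1.2779e-6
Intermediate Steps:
d(C) = 72 + C
1/(-782973 + d(340)) = 1/(-782973 + (72 + 340)) = 1/(-782973 + 412) = 1/(-782561) = -1/782561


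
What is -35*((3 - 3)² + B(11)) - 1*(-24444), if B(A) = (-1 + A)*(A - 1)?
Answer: 20944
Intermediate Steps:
B(A) = (-1 + A)² (B(A) = (-1 + A)*(-1 + A) = (-1 + A)²)
-35*((3 - 3)² + B(11)) - 1*(-24444) = -35*((3 - 3)² + (-1 + 11)²) - 1*(-24444) = -35*(0² + 10²) + 24444 = -35*(0 + 100) + 24444 = -35*100 + 24444 = -3500 + 24444 = 20944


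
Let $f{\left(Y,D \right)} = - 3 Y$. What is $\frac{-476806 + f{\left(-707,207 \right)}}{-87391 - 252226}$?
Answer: $\frac{474685}{339617} \approx 1.3977$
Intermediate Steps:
$\frac{-476806 + f{\left(-707,207 \right)}}{-87391 - 252226} = \frac{-476806 - -2121}{-87391 - 252226} = \frac{-476806 + 2121}{-339617} = \left(-474685\right) \left(- \frac{1}{339617}\right) = \frac{474685}{339617}$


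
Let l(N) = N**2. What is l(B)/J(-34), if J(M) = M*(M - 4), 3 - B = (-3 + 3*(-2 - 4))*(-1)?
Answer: 81/323 ≈ 0.25077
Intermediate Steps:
B = -18 (B = 3 - (-3 + 3*(-2 - 4))*(-1) = 3 - (-3 + 3*(-6))*(-1) = 3 - (-3 - 18)*(-1) = 3 - (-21)*(-1) = 3 - 1*21 = 3 - 21 = -18)
J(M) = M*(-4 + M)
l(B)/J(-34) = (-18)**2/((-34*(-4 - 34))) = 324/((-34*(-38))) = 324/1292 = 324*(1/1292) = 81/323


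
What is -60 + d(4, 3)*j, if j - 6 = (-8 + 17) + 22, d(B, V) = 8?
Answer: 236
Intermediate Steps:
j = 37 (j = 6 + ((-8 + 17) + 22) = 6 + (9 + 22) = 6 + 31 = 37)
-60 + d(4, 3)*j = -60 + 8*37 = -60 + 296 = 236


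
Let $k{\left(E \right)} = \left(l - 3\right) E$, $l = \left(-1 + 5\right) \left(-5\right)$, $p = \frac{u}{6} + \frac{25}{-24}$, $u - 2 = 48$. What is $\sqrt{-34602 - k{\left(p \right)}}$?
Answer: $\frac{i \sqrt{4958538}}{12} \approx 185.56 i$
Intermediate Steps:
$u = 50$ ($u = 2 + 48 = 50$)
$p = \frac{175}{24}$ ($p = \frac{50}{6} + \frac{25}{-24} = 50 \cdot \frac{1}{6} + 25 \left(- \frac{1}{24}\right) = \frac{25}{3} - \frac{25}{24} = \frac{175}{24} \approx 7.2917$)
$l = -20$ ($l = 4 \left(-5\right) = -20$)
$k{\left(E \right)} = - 23 E$ ($k{\left(E \right)} = \left(-20 - 3\right) E = - 23 E$)
$\sqrt{-34602 - k{\left(p \right)}} = \sqrt{-34602 - \left(-23\right) \frac{175}{24}} = \sqrt{-34602 - - \frac{4025}{24}} = \sqrt{-34602 + \frac{4025}{24}} = \sqrt{- \frac{826423}{24}} = \frac{i \sqrt{4958538}}{12}$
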